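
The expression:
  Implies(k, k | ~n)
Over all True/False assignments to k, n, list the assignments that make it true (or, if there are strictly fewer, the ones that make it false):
is always true.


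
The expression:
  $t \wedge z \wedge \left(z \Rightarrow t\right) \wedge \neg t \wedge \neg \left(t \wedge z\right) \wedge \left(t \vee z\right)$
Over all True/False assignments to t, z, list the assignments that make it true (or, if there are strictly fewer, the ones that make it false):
is never true.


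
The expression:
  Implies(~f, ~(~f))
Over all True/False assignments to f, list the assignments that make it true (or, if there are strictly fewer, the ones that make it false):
is true only for:
  f=True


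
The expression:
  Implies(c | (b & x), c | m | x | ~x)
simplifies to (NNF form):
True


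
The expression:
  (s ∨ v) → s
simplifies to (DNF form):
s ∨ ¬v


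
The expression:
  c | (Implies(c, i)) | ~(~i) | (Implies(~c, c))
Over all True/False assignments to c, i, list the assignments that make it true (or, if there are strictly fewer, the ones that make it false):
is always true.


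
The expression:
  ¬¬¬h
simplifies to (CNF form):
¬h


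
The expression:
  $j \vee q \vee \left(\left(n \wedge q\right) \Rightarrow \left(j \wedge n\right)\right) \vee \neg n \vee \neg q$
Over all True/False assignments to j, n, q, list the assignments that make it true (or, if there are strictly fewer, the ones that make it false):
is always true.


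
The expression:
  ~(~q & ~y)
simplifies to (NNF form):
q | y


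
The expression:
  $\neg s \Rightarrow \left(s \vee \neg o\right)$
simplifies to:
$s \vee \neg o$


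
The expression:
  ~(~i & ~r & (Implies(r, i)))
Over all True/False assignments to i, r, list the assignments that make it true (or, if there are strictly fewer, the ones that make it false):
is false only for:
  i=False, r=False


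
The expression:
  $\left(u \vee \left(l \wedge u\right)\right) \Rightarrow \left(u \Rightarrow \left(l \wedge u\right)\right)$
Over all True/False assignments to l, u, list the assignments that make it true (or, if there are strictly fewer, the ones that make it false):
is false only for:
  l=False, u=True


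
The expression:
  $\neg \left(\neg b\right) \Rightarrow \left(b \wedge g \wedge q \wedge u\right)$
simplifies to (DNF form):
$\left(g \wedge q \wedge u\right) \vee \neg b$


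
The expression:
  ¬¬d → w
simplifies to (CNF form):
w ∨ ¬d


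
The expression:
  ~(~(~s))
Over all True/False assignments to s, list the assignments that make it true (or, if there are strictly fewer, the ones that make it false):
is true only for:
  s=False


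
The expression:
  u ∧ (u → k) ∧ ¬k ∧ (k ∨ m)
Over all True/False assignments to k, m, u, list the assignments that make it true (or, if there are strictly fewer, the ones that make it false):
is never true.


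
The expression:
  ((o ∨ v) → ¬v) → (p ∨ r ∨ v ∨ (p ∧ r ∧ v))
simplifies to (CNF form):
p ∨ r ∨ v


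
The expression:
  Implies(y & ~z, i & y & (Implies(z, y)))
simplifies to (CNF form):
i | z | ~y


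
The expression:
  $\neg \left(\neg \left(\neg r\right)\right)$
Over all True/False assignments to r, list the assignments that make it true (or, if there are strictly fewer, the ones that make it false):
is true only for:
  r=False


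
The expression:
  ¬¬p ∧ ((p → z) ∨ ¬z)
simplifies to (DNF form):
p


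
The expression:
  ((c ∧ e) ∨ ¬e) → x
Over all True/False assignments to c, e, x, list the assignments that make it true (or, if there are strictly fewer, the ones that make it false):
is false only for:
  c=False, e=False, x=False;
  c=True, e=False, x=False;
  c=True, e=True, x=False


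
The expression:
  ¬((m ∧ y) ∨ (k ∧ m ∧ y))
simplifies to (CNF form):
¬m ∨ ¬y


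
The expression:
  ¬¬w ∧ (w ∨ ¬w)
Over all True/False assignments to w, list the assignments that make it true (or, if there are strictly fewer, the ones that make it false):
is true only for:
  w=True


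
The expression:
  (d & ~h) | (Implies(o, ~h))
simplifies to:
~h | ~o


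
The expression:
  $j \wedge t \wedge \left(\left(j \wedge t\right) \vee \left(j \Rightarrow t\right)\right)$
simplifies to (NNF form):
$j \wedge t$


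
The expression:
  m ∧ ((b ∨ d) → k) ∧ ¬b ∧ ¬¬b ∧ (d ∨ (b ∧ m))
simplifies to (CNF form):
False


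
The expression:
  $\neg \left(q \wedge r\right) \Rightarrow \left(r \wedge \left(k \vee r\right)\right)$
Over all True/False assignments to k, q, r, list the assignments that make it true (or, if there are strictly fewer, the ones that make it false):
is true only for:
  k=False, q=False, r=True;
  k=False, q=True, r=True;
  k=True, q=False, r=True;
  k=True, q=True, r=True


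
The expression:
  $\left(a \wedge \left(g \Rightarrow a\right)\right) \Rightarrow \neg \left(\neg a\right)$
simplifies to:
$\text{True}$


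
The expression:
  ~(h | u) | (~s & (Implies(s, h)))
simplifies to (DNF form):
~s | (~h & ~u)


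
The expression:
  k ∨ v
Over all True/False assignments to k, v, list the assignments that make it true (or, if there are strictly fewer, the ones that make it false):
is false only for:
  k=False, v=False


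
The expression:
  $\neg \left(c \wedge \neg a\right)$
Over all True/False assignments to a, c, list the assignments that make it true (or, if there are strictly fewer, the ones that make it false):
is false only for:
  a=False, c=True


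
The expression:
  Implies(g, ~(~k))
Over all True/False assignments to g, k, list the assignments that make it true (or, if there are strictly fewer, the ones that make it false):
is false only for:
  g=True, k=False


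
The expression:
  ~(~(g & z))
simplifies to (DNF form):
g & z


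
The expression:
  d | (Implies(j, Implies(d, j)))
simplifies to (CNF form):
True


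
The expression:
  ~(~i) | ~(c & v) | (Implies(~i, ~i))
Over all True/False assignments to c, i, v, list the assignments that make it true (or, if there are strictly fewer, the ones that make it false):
is always true.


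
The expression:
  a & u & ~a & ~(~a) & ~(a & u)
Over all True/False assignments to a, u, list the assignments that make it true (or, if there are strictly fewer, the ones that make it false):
is never true.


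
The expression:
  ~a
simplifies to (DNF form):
~a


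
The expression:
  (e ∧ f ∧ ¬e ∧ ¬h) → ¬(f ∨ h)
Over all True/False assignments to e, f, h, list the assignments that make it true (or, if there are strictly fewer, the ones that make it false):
is always true.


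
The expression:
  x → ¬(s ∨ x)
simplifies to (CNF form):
¬x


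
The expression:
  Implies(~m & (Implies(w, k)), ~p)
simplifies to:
m | ~p | (w & ~k)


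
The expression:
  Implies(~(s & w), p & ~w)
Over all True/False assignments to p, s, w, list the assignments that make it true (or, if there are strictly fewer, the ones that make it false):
is true only for:
  p=False, s=True, w=True;
  p=True, s=False, w=False;
  p=True, s=True, w=False;
  p=True, s=True, w=True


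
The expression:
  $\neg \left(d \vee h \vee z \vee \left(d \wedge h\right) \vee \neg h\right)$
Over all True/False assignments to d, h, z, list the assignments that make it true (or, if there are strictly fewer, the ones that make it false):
is never true.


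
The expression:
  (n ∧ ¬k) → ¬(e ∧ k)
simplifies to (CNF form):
True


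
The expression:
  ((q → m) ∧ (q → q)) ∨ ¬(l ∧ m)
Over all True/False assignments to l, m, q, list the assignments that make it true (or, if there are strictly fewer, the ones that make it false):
is always true.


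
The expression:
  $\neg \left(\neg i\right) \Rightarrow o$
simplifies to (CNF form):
$o \vee \neg i$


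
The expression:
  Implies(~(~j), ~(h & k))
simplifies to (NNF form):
~h | ~j | ~k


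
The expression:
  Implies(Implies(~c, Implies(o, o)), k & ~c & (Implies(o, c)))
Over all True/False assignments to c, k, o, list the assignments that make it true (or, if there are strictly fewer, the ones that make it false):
is true only for:
  c=False, k=True, o=False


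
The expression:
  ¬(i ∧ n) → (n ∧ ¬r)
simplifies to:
n ∧ (i ∨ ¬r)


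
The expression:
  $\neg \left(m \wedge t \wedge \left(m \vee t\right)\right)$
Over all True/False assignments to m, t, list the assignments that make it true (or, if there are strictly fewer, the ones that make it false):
is false only for:
  m=True, t=True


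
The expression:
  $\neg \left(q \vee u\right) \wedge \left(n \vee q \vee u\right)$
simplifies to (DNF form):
$n \wedge \neg q \wedge \neg u$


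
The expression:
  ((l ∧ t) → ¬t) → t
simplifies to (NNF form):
t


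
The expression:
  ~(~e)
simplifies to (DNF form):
e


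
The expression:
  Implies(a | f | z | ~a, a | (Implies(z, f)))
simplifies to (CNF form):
a | f | ~z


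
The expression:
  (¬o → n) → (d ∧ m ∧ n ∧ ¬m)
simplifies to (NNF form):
¬n ∧ ¬o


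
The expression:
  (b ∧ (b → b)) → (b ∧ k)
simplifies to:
k ∨ ¬b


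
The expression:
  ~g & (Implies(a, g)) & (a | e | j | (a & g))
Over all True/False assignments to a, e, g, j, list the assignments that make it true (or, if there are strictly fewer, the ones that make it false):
is true only for:
  a=False, e=False, g=False, j=True;
  a=False, e=True, g=False, j=False;
  a=False, e=True, g=False, j=True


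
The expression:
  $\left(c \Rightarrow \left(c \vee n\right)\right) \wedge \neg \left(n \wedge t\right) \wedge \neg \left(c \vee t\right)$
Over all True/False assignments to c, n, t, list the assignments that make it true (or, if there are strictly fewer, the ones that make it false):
is true only for:
  c=False, n=False, t=False;
  c=False, n=True, t=False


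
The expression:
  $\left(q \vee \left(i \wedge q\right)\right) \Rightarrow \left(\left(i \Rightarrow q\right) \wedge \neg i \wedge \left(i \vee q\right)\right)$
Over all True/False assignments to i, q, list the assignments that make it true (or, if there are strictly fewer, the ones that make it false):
is false only for:
  i=True, q=True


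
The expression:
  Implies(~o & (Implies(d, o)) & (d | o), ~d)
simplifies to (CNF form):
True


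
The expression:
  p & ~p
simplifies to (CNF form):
False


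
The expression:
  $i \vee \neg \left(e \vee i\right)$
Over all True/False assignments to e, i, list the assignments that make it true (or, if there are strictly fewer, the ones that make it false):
is false only for:
  e=True, i=False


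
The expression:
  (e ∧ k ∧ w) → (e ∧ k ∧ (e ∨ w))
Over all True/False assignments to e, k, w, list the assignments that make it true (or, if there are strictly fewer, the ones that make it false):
is always true.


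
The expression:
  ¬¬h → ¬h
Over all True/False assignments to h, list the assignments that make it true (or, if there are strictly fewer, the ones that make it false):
is true only for:
  h=False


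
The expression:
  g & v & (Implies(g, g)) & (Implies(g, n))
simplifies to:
g & n & v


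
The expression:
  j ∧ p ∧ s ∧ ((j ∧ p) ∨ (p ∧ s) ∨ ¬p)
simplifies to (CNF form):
j ∧ p ∧ s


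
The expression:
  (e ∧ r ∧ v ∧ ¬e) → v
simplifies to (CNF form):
True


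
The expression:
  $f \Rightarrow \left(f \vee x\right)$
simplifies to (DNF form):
$\text{True}$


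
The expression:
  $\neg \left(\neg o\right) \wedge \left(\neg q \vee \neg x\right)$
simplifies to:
$o \wedge \left(\neg q \vee \neg x\right)$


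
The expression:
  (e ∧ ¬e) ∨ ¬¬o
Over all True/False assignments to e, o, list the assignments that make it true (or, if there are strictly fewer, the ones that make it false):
is true only for:
  e=False, o=True;
  e=True, o=True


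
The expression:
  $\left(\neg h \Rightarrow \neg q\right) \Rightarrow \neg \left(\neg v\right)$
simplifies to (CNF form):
$\left(q \vee v\right) \wedge \left(v \vee \neg h\right)$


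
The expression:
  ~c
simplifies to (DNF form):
~c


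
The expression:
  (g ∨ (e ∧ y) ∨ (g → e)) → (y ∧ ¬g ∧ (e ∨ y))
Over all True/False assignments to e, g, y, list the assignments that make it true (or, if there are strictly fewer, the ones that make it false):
is true only for:
  e=False, g=False, y=True;
  e=True, g=False, y=True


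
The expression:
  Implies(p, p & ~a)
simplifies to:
~a | ~p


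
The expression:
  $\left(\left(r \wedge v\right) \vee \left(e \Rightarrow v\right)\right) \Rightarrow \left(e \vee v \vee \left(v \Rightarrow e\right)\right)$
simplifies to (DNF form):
$\text{True}$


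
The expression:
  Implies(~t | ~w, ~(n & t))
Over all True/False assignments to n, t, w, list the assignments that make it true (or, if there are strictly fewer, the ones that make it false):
is false only for:
  n=True, t=True, w=False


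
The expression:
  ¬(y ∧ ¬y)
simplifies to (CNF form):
True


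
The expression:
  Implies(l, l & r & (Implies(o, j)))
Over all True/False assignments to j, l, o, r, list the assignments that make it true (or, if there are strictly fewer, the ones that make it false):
is false only for:
  j=False, l=True, o=False, r=False;
  j=False, l=True, o=True, r=False;
  j=False, l=True, o=True, r=True;
  j=True, l=True, o=False, r=False;
  j=True, l=True, o=True, r=False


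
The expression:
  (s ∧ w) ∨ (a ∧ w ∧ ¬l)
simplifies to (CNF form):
w ∧ (a ∨ s) ∧ (s ∨ ¬l)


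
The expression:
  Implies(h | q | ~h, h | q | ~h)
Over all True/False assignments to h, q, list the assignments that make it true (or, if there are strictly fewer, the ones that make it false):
is always true.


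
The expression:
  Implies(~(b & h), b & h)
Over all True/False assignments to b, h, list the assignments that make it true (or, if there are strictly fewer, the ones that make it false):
is true only for:
  b=True, h=True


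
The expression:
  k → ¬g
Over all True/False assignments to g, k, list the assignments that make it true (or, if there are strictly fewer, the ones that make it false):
is false only for:
  g=True, k=True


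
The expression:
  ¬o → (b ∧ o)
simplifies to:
o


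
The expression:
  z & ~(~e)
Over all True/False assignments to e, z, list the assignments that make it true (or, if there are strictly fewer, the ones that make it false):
is true only for:
  e=True, z=True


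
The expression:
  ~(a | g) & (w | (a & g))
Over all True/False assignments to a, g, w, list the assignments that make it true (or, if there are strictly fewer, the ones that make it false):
is true only for:
  a=False, g=False, w=True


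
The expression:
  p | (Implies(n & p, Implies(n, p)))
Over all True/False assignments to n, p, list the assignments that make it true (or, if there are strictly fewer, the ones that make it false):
is always true.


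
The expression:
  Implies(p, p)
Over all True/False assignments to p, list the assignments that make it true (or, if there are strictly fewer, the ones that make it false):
is always true.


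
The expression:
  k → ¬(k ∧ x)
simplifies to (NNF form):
¬k ∨ ¬x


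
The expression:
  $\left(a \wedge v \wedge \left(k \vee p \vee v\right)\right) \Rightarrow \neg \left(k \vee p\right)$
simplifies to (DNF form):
$\left(\neg k \wedge \neg p\right) \vee \neg a \vee \neg v$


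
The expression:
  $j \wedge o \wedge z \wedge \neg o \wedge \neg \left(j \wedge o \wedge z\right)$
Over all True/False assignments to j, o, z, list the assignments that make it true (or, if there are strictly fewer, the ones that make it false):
is never true.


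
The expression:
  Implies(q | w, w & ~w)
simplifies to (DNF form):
~q & ~w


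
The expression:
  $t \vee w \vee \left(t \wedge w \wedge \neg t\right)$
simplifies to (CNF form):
$t \vee w$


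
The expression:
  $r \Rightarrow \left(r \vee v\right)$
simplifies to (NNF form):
$\text{True}$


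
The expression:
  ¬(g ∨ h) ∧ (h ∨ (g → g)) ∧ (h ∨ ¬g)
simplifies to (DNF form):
¬g ∧ ¬h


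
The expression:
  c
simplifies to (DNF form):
c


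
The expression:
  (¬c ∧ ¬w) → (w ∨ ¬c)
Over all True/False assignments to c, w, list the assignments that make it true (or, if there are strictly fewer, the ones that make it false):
is always true.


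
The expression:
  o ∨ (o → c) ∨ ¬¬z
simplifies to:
True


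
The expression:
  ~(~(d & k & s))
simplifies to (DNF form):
d & k & s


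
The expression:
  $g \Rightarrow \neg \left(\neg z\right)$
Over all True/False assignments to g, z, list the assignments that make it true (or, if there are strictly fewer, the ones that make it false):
is false only for:
  g=True, z=False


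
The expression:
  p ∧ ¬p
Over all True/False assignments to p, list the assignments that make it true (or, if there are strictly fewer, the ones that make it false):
is never true.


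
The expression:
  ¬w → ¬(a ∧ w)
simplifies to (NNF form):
True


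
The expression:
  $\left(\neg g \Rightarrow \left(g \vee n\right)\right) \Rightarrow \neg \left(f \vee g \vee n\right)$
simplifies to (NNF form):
$\neg g \wedge \neg n$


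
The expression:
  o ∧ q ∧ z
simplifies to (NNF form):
o ∧ q ∧ z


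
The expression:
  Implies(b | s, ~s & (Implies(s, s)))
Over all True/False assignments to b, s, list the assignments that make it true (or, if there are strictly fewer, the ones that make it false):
is true only for:
  b=False, s=False;
  b=True, s=False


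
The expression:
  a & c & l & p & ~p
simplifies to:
False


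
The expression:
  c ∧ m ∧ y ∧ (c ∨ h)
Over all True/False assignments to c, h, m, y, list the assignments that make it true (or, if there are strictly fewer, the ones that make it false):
is true only for:
  c=True, h=False, m=True, y=True;
  c=True, h=True, m=True, y=True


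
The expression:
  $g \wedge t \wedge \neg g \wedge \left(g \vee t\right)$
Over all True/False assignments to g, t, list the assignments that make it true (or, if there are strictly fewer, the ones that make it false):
is never true.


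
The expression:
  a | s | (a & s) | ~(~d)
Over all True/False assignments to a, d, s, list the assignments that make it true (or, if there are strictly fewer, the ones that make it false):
is false only for:
  a=False, d=False, s=False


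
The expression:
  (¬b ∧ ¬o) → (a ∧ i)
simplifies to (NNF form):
b ∨ o ∨ (a ∧ i)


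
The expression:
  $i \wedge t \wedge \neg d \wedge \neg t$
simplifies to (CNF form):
$\text{False}$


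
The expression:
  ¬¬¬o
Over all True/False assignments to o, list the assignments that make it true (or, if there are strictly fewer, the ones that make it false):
is true only for:
  o=False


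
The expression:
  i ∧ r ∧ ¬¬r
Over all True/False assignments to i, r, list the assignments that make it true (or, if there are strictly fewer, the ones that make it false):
is true only for:
  i=True, r=True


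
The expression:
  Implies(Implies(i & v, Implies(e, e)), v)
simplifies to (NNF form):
v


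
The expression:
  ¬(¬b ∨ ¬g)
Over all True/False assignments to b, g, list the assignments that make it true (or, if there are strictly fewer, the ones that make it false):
is true only for:
  b=True, g=True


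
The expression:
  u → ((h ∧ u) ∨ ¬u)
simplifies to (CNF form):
h ∨ ¬u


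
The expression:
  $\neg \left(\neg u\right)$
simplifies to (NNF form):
$u$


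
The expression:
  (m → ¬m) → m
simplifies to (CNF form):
m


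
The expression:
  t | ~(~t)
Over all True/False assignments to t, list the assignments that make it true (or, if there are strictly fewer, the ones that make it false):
is true only for:
  t=True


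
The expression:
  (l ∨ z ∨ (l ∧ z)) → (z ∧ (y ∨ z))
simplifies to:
z ∨ ¬l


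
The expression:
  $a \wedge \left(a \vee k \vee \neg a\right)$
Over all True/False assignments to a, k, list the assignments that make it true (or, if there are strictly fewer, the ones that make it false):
is true only for:
  a=True, k=False;
  a=True, k=True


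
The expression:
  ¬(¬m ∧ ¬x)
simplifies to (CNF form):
m ∨ x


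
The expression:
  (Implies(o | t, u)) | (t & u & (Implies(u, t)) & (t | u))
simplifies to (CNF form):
(u | ~o) & (u | ~t)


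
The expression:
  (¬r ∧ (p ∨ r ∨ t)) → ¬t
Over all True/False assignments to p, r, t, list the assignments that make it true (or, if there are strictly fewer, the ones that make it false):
is false only for:
  p=False, r=False, t=True;
  p=True, r=False, t=True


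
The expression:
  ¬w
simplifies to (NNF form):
¬w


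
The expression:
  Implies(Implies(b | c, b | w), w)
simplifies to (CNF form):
(c | w) & (w | ~b)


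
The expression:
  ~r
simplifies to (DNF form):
~r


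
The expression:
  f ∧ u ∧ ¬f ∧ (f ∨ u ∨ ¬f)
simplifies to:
False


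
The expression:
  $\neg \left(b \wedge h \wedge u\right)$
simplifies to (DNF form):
$\neg b \vee \neg h \vee \neg u$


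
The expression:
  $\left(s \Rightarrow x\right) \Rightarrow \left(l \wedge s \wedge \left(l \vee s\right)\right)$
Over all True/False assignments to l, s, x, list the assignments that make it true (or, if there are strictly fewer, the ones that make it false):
is true only for:
  l=False, s=True, x=False;
  l=True, s=True, x=False;
  l=True, s=True, x=True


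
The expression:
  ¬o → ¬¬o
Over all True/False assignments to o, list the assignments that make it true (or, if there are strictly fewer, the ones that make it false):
is true only for:
  o=True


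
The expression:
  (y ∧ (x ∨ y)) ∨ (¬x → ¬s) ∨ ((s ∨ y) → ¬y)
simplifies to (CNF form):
True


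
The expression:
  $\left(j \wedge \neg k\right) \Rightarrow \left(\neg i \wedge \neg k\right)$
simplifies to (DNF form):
$k \vee \neg i \vee \neg j$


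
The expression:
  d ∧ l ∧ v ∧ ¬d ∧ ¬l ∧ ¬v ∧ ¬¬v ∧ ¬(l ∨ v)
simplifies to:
False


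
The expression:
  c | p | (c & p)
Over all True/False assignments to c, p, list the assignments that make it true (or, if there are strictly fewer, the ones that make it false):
is false only for:
  c=False, p=False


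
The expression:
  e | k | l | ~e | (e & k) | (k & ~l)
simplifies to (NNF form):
True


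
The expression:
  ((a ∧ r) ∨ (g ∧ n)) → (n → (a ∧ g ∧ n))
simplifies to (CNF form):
(a ∨ ¬g ∨ ¬n) ∧ (g ∨ ¬a ∨ ¬n ∨ ¬r)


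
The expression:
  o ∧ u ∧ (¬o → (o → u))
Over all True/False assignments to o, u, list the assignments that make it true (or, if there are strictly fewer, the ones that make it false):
is true only for:
  o=True, u=True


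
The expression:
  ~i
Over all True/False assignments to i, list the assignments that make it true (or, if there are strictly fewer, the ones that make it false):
is true only for:
  i=False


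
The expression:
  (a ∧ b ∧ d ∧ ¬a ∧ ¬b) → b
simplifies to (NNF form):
True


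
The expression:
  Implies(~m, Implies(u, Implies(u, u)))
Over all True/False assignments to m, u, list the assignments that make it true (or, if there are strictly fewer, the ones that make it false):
is always true.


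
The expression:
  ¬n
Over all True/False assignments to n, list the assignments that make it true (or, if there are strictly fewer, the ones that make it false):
is true only for:
  n=False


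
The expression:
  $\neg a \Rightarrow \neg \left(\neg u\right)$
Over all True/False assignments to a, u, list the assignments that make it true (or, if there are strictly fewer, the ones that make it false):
is false only for:
  a=False, u=False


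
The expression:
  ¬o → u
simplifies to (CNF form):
o ∨ u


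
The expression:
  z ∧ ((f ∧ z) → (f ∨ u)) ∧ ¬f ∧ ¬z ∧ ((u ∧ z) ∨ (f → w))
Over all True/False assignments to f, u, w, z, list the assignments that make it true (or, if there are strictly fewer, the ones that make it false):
is never true.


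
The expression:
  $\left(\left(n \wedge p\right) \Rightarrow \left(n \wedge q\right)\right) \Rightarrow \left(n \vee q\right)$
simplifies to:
$n \vee q$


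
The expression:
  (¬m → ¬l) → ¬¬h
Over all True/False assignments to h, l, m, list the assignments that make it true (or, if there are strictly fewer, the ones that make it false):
is false only for:
  h=False, l=False, m=False;
  h=False, l=False, m=True;
  h=False, l=True, m=True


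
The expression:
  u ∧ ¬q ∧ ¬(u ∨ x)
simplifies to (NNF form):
False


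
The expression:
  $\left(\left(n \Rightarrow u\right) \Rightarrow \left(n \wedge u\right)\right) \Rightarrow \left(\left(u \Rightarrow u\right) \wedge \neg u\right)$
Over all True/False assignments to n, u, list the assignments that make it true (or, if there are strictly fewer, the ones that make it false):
is false only for:
  n=True, u=True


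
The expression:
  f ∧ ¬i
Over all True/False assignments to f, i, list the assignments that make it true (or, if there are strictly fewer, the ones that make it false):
is true only for:
  f=True, i=False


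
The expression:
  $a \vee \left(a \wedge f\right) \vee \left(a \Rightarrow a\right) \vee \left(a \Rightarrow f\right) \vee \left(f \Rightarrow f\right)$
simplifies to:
$\text{True}$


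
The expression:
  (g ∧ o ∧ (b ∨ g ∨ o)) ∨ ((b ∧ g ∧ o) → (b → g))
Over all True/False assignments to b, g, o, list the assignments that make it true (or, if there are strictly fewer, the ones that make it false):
is always true.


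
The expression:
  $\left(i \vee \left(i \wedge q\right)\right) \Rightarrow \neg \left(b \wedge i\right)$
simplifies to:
$\neg b \vee \neg i$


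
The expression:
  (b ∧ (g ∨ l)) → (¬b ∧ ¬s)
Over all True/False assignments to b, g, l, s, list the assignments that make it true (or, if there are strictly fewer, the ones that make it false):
is false only for:
  b=True, g=False, l=True, s=False;
  b=True, g=False, l=True, s=True;
  b=True, g=True, l=False, s=False;
  b=True, g=True, l=False, s=True;
  b=True, g=True, l=True, s=False;
  b=True, g=True, l=True, s=True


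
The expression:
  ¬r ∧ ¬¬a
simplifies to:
a ∧ ¬r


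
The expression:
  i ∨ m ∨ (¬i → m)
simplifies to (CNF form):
i ∨ m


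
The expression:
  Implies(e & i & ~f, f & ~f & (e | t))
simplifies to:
f | ~e | ~i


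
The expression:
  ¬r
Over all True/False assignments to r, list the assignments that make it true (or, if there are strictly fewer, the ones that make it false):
is true only for:
  r=False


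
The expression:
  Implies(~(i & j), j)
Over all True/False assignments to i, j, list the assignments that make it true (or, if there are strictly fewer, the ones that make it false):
is true only for:
  i=False, j=True;
  i=True, j=True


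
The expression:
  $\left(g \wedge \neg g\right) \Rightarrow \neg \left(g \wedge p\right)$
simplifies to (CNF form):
$\text{True}$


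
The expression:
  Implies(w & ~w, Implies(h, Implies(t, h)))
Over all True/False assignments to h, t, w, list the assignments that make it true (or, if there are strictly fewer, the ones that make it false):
is always true.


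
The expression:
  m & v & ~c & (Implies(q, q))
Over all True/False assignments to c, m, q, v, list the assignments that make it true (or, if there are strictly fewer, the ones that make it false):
is true only for:
  c=False, m=True, q=False, v=True;
  c=False, m=True, q=True, v=True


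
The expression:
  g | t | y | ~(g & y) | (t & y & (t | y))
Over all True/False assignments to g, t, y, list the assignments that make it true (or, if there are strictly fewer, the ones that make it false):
is always true.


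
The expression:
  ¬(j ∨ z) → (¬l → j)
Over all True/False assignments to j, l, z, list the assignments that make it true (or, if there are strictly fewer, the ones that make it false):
is false only for:
  j=False, l=False, z=False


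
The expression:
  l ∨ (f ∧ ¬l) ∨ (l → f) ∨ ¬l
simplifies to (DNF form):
True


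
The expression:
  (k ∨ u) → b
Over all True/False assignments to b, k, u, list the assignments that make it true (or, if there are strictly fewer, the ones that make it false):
is false only for:
  b=False, k=False, u=True;
  b=False, k=True, u=False;
  b=False, k=True, u=True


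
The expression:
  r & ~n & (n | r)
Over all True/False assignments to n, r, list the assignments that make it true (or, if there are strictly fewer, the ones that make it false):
is true only for:
  n=False, r=True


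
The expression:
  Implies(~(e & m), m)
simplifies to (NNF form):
m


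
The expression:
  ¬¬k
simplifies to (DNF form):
k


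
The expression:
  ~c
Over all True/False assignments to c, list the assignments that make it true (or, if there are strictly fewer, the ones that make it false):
is true only for:
  c=False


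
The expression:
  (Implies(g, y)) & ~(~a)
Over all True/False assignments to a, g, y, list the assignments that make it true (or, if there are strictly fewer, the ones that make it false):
is true only for:
  a=True, g=False, y=False;
  a=True, g=False, y=True;
  a=True, g=True, y=True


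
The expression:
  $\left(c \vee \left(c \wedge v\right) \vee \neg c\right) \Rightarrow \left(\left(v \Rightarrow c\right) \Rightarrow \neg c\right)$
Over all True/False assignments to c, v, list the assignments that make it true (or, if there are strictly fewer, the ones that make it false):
is true only for:
  c=False, v=False;
  c=False, v=True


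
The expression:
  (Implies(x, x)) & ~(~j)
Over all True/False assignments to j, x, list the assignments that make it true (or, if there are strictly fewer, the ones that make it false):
is true only for:
  j=True, x=False;
  j=True, x=True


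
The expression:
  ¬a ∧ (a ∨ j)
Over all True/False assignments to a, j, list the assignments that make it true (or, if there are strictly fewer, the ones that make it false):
is true only for:
  a=False, j=True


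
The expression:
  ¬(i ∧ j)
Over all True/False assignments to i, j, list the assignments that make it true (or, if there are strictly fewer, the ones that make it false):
is false only for:
  i=True, j=True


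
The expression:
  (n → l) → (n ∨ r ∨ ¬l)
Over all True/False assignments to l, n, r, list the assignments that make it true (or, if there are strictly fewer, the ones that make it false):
is false only for:
  l=True, n=False, r=False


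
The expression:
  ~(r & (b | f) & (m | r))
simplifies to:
~r | (~b & ~f)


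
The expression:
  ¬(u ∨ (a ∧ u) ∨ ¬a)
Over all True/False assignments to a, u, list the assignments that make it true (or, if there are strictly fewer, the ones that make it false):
is true only for:
  a=True, u=False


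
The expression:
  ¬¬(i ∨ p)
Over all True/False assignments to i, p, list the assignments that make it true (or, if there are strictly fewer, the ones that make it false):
is false only for:
  i=False, p=False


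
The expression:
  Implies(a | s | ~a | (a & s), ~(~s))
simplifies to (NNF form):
s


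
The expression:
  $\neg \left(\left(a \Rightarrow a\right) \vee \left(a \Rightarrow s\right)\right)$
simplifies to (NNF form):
$\text{False}$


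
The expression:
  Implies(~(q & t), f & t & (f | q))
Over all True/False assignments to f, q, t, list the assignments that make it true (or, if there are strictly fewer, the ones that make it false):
is true only for:
  f=False, q=True, t=True;
  f=True, q=False, t=True;
  f=True, q=True, t=True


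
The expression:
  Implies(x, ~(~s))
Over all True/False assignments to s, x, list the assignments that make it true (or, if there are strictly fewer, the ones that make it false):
is false only for:
  s=False, x=True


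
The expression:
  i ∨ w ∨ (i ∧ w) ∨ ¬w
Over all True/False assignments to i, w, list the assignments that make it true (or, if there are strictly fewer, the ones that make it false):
is always true.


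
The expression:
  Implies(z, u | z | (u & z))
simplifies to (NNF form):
True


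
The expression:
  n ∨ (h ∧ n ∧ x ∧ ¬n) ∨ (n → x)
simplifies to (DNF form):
True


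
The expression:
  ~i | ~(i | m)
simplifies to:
~i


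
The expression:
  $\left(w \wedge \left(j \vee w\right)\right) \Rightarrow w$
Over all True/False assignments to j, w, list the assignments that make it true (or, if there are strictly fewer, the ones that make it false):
is always true.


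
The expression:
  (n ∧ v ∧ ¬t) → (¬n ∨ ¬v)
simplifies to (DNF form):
t ∨ ¬n ∨ ¬v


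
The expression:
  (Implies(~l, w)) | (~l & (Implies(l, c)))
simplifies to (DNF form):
True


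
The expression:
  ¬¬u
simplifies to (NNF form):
u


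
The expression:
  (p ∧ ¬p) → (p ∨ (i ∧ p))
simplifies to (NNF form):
True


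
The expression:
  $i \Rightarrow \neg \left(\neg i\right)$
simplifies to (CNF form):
$\text{True}$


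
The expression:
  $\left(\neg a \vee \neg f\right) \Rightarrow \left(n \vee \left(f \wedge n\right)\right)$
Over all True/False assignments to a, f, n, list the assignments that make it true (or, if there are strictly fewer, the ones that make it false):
is false only for:
  a=False, f=False, n=False;
  a=False, f=True, n=False;
  a=True, f=False, n=False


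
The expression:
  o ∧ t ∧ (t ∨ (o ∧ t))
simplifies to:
o ∧ t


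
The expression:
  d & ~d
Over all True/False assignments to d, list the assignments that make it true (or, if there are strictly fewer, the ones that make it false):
is never true.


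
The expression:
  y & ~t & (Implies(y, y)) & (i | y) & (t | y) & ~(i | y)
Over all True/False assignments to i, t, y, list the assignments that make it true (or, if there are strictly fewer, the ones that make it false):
is never true.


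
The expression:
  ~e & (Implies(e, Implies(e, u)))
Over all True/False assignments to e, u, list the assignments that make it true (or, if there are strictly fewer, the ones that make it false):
is true only for:
  e=False, u=False;
  e=False, u=True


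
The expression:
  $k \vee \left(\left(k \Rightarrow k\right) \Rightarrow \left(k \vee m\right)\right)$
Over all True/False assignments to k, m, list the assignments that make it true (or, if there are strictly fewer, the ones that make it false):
is false only for:
  k=False, m=False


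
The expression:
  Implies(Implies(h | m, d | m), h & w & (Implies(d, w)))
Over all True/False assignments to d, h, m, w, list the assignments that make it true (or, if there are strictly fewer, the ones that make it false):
is true only for:
  d=False, h=True, m=False, w=False;
  d=False, h=True, m=False, w=True;
  d=False, h=True, m=True, w=True;
  d=True, h=True, m=False, w=True;
  d=True, h=True, m=True, w=True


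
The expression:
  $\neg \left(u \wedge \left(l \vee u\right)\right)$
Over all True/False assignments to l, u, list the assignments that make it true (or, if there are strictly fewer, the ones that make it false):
is true only for:
  l=False, u=False;
  l=True, u=False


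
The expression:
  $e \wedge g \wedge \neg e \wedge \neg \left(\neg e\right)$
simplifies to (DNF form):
$\text{False}$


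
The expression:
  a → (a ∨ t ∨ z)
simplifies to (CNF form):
True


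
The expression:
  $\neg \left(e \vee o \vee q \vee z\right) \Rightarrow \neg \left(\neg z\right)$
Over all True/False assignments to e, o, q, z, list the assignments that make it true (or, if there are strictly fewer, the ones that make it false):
is false only for:
  e=False, o=False, q=False, z=False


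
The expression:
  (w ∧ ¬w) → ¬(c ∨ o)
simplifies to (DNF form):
True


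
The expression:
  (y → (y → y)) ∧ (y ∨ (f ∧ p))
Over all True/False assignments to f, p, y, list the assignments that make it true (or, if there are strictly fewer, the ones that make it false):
is false only for:
  f=False, p=False, y=False;
  f=False, p=True, y=False;
  f=True, p=False, y=False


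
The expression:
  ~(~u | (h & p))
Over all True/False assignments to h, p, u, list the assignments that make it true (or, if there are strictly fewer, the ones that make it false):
is true only for:
  h=False, p=False, u=True;
  h=False, p=True, u=True;
  h=True, p=False, u=True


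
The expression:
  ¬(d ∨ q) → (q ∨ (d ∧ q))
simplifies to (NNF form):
d ∨ q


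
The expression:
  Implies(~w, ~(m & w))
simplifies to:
True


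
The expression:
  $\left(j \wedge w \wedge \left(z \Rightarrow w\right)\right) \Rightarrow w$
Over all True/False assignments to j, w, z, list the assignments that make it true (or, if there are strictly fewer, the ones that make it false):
is always true.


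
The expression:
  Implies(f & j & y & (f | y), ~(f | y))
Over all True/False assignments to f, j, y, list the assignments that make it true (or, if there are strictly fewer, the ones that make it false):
is false only for:
  f=True, j=True, y=True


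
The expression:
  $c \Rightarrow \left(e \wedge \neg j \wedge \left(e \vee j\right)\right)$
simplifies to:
$\left(e \wedge \neg j\right) \vee \neg c$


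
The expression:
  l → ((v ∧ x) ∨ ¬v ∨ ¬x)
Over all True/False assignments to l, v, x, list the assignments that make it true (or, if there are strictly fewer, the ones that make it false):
is always true.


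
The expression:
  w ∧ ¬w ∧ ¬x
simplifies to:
False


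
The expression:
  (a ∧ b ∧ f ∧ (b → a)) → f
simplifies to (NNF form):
True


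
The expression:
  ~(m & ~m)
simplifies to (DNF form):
True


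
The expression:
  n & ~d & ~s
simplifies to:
n & ~d & ~s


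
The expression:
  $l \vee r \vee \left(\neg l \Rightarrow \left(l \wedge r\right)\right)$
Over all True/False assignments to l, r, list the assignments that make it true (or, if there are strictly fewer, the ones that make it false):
is false only for:
  l=False, r=False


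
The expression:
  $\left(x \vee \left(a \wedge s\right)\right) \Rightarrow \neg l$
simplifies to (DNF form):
$\left(\neg a \wedge \neg x\right) \vee \left(\neg s \wedge \neg x\right) \vee \neg l$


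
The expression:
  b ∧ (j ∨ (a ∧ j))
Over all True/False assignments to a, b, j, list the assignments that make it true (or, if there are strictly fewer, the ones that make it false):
is true only for:
  a=False, b=True, j=True;
  a=True, b=True, j=True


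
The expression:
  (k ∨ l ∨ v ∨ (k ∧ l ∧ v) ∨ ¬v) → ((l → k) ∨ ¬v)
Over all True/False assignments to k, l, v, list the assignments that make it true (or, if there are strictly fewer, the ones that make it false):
is false only for:
  k=False, l=True, v=True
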